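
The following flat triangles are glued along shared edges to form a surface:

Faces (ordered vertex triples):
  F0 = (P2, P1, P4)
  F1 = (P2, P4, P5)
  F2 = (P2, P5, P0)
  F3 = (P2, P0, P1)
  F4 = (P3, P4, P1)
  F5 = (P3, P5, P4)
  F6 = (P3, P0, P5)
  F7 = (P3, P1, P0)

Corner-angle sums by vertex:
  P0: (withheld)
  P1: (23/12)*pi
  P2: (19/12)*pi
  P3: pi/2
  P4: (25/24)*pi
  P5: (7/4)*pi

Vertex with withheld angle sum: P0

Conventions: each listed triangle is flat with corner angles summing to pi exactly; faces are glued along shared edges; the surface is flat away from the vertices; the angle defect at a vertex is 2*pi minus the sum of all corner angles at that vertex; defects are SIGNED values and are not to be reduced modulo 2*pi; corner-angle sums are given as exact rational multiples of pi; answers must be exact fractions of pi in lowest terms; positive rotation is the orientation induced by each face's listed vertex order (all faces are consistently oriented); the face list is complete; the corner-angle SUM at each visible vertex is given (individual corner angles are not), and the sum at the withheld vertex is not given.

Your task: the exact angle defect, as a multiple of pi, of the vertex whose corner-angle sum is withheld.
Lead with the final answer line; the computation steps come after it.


Answer: defect(P0) = (19/24)*pi

V = 6, E = 12, F = 8; chi = V - E + F = 2
Gauss-Bonnet: total defect = 2*pi*chi = 4*pi; visible defects sum to (77/24)*pi


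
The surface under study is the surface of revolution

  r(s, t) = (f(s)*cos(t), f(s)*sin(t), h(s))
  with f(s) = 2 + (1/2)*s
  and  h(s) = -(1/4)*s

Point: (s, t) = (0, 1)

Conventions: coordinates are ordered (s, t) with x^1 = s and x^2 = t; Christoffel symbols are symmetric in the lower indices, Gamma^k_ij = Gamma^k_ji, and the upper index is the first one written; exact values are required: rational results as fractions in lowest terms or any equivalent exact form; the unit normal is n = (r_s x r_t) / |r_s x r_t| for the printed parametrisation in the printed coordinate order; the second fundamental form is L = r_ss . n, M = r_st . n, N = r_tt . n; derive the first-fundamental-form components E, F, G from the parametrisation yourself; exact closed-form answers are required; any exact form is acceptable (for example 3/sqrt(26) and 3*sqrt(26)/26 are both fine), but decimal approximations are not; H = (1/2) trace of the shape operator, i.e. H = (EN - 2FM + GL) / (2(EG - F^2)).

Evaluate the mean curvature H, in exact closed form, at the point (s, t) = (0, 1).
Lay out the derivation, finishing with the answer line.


f = 2, f' = 1/2, f'' = 0, h' = -1/4, h'' = 0
E = 5/16, F = 0, G = 4; answer radicand W^2 = 5/16
unnormalised second-form numerators: l = 0, m = 0, n = -1/2; L = l/sqrt(5/16), and similarly M = m/sqrt(W^2), N = n/sqrt(W^2)
H = (E*n - 2*F*m + G*l) / (2*(EG - F^2)*sqrt(W^2)); E*n - 2*F*m + G*l = -5/32, EG - F^2 = 5/4, so H = (-1/16)/sqrt(5/16)

Answer: H = -sqrt(5)/20


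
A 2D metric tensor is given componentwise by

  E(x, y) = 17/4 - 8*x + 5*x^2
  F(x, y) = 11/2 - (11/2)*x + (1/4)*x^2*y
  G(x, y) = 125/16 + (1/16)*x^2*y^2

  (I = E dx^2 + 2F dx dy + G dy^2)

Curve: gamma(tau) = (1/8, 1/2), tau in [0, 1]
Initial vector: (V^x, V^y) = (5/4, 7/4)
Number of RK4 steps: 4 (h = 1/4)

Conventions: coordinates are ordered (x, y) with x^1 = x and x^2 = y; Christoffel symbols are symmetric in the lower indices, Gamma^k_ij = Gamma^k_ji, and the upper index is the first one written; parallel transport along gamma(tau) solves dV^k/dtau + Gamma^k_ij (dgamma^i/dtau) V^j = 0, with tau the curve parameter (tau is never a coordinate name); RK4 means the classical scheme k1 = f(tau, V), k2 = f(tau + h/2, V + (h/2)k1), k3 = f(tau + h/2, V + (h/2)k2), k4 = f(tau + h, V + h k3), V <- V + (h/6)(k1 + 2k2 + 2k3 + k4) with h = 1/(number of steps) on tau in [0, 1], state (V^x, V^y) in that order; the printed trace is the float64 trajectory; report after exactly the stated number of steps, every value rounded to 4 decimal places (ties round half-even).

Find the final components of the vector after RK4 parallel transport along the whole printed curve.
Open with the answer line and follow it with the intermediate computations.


Answer: V^x = 1.2500, V^y = 1.7500

gamma'(tau) = (0, 0); f(tau, V)^k = -Gamma^k_ij(gamma(tau)) gamma'^i(tau) V^j; h = 1/4; intermediate values shown to 6 dp
curve data and Christoffel symbols at the stage parameters:
  tau = 0.000000: gamma = (0.125000, 0.500000), gamma' = (0.000000, 0.000000); Gamma_xxx = -0.013806, Gamma_xxy = -0.003331, Gamma_xyy = 0.004573, Gamma_yxx = -0.691471, Gamma_yxy = 0.002303, Gamma_yyy = -0.002755
  tau = 0.125000: gamma = (0.125000, 0.500000), gamma' = (0.000000, 0.000000); Gamma_xxx = -0.013806, Gamma_xxy = -0.003331, Gamma_xyy = 0.004573, Gamma_yxx = -0.691471, Gamma_yxy = 0.002303, Gamma_yyy = -0.002755
  tau = 0.250000: gamma = (0.125000, 0.500000), gamma' = (0.000000, 0.000000); Gamma_xxx = -0.013806, Gamma_xxy = -0.003331, Gamma_xyy = 0.004573, Gamma_yxx = -0.691471, Gamma_yxy = 0.002303, Gamma_yyy = -0.002755
  tau = 0.375000: gamma = (0.125000, 0.500000), gamma' = (0.000000, 0.000000); Gamma_xxx = -0.013806, Gamma_xxy = -0.003331, Gamma_xyy = 0.004573, Gamma_yxx = -0.691471, Gamma_yxy = 0.002303, Gamma_yyy = -0.002755
  tau = 0.500000: gamma = (0.125000, 0.500000), gamma' = (0.000000, 0.000000); Gamma_xxx = -0.013806, Gamma_xxy = -0.003331, Gamma_xyy = 0.004573, Gamma_yxx = -0.691471, Gamma_yxy = 0.002303, Gamma_yyy = -0.002755
  tau = 0.625000: gamma = (0.125000, 0.500000), gamma' = (0.000000, 0.000000); Gamma_xxx = -0.013806, Gamma_xxy = -0.003331, Gamma_xyy = 0.004573, Gamma_yxx = -0.691471, Gamma_yxy = 0.002303, Gamma_yyy = -0.002755
  tau = 0.750000: gamma = (0.125000, 0.500000), gamma' = (0.000000, 0.000000); Gamma_xxx = -0.013806, Gamma_xxy = -0.003331, Gamma_xyy = 0.004573, Gamma_yxx = -0.691471, Gamma_yxy = 0.002303, Gamma_yyy = -0.002755
  tau = 0.875000: gamma = (0.125000, 0.500000), gamma' = (0.000000, 0.000000); Gamma_xxx = -0.013806, Gamma_xxy = -0.003331, Gamma_xyy = 0.004573, Gamma_yxx = -0.691471, Gamma_yxy = 0.002303, Gamma_yyy = -0.002755
  tau = 1.000000: gamma = (0.125000, 0.500000), gamma' = (0.000000, 0.000000); Gamma_xxx = -0.013806, Gamma_xxy = -0.003331, Gamma_xyy = 0.004573, Gamma_yxx = -0.691471, Gamma_yxy = 0.002303, Gamma_yyy = -0.002755
step 0: V^x = 1.2500, V^y = 1.7500
step 1: k1 = (0.000000, 0.000000), k2 = (0.000000, 0.000000), k3 = (0.000000, 0.000000), k4 = (0.000000, 0.000000); V <- V + (h/6)(k1 + 2k2 + 2k3 + k4): V^x = 1.2500, V^y = 1.7500
step 2: k1 = (0.000000, 0.000000), k2 = (0.000000, 0.000000), k3 = (0.000000, 0.000000), k4 = (0.000000, 0.000000); V <- V + (h/6)(k1 + 2k2 + 2k3 + k4): V^x = 1.2500, V^y = 1.7500
step 3: k1 = (0.000000, 0.000000), k2 = (0.000000, 0.000000), k3 = (0.000000, 0.000000), k4 = (0.000000, 0.000000); V <- V + (h/6)(k1 + 2k2 + 2k3 + k4): V^x = 1.2500, V^y = 1.7500
step 4: k1 = (0.000000, 0.000000), k2 = (0.000000, 0.000000), k3 = (0.000000, 0.000000), k4 = (0.000000, 0.000000); V <- V + (h/6)(k1 + 2k2 + 2k3 + k4): V^x = 1.2500, V^y = 1.7500


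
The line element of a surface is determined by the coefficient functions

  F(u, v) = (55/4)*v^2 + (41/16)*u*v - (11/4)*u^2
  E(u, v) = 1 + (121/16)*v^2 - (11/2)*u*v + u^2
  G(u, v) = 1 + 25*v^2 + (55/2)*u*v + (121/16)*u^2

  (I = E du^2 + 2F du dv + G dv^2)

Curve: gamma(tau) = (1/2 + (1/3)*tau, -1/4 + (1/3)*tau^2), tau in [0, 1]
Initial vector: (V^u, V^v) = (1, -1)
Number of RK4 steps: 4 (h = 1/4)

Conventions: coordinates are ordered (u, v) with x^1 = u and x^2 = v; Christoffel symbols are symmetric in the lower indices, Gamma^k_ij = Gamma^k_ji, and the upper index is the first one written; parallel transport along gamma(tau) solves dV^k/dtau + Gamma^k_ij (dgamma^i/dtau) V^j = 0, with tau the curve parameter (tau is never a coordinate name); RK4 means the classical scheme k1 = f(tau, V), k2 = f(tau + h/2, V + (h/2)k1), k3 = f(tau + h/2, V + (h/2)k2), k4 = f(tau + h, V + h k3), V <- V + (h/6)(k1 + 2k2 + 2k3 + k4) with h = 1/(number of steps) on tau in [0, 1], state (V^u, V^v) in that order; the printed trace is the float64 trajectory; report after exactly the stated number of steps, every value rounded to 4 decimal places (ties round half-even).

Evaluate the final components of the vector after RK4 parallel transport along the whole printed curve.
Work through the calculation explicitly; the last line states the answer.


gamma'(tau) = (1/3, (2/3)*tau); f(tau, V)^k = -Gamma^k_ij(gamma(tau)) gamma'^i(tau) V^j; h = 1/4; intermediate values shown to 6 dp
curve data and Christoffel symbols at the stage parameters:
  tau = 0.000000: gamma = (0.500000, -0.250000), gamma' = (0.333333, 0.000000); Gamma_uuu = 0.489533, Gamma_uuv = -1.346216, Gamma_uvv = -2.447665, Gamma_vuu = -0.051530, Gamma_vuv = 0.141707, Gamma_vvv = 0.257649
  tau = 0.125000: gamma = (0.541667, -0.244792), gamma' = (0.333333, 0.083333); Gamma_uuu = 0.477082, Gamma_uuv = -1.311977, Gamma_uvv = -2.385412, Gamma_vuu = -0.104314, Gamma_vuv = 0.286863, Gamma_vvv = 0.521569
  tau = 0.250000: gamma = (0.583333, -0.229167), gamma' = (0.333333, 0.166667); Gamma_uuu = 0.452349, Gamma_uuv = -1.243961, Gamma_uvv = -2.261747, Gamma_vuu = -0.170844, Gamma_vuv = 0.469822, Gamma_vvv = 0.854222
  tau = 0.375000: gamma = (0.625000, -0.203125), gamma' = (0.333333, 0.250000); Gamma_uuu = 0.408801, Gamma_uuv = -1.124204, Gamma_uvv = -2.044006, Gamma_vuu = -0.242852, Gamma_vuv = 0.667844, Gamma_vvv = 1.214261
  tau = 0.500000: gamma = (0.666667, -0.166667), gamma' = (0.333333, 0.333333); Gamma_uuu = 0.344498, Gamma_uuv = -0.947368, Gamma_uvv = -1.722488, Gamma_vuu = -0.306220, Gamma_vuv = 0.842105, Gamma_vvv = 1.531100
  tau = 0.625000: gamma = (0.708333, -0.119792), gamma' = (0.333333, 0.416667); Gamma_uuu = 0.266322, Gamma_uuv = -0.732386, Gamma_uvv = -1.331611, Gamma_vuu = -0.346185, Gamma_vuv = 0.952010, Gamma_vvv = 1.730927
  tau = 0.750000: gamma = (0.750000, -0.062500), gamma' = (0.333333, 0.500000); Gamma_uuu = 0.187665, Gamma_uuv = -0.516078, Gamma_uvv = -0.938323, Gamma_vuu = -0.356245, Gamma_vuv = 0.979673, Gamma_vvv = 1.781224
  tau = 0.875000: gamma = (0.791667, 0.005208), gamma' = (0.333333, 0.583333); Gamma_uuu = 0.120369, Gamma_uuv = -0.331014, Gamma_uvv = -0.601843, Gamma_vuu = -0.341145, Gamma_vuv = 0.938150, Gamma_vvv = 1.705727
  tau = 1.000000: gamma = (0.833333, 0.083333), gamma' = (0.333333, 0.666667); Gamma_uuu = 0.069444, Gamma_uuv = -0.190970, Gamma_uvv = -0.347219, Gamma_vuu = -0.311300, Gamma_vuv = 0.856074, Gamma_vvv = 1.556498
step 0: V^u = 1.0000, V^v = -1.0000
step 1: k1 = (-0.611916, 0.064412), k2 = (-0.676883, 0.148000), k3 = (-0.669833, 0.146459), k4 = (-0.715552, 0.270251); V <- V + (h/6)(k1 + 2k2 + 2k3 + k4): V^u = 0.8325, V^v = -0.9615
step 2: k1 = (-0.714078, 0.269695), k2 = (-0.714187, 0.424270), k3 = (-0.697075, 0.414104), k4 = (-0.631303, 0.561158); V <- V + (h/6)(k1 + 2k2 + 2k3 + k4): V^u = 0.6588, V^v = -0.8570
step 3: k1 = (-0.630329, 0.560292), k2 = (-0.503279, 0.654199), k3 = (-0.490464, 0.637541), k4 = (-0.342508, 0.650185); V <- V + (h/6)(k1 + 2k2 + 2k3 + k4): V^u = 0.5355, V^v = -0.6990
step 4: k1 = (-0.343487, 0.652043), k2 = (-0.209559, 0.593925), k3 = (-0.210350, 0.596168), k4 = (-0.112000, 0.502071); V <- V + (h/6)(k1 + 2k2 + 2k3 + k4): V^u = 0.4815, V^v = -0.5517

Answer: V^u = 0.4815, V^v = -0.5517


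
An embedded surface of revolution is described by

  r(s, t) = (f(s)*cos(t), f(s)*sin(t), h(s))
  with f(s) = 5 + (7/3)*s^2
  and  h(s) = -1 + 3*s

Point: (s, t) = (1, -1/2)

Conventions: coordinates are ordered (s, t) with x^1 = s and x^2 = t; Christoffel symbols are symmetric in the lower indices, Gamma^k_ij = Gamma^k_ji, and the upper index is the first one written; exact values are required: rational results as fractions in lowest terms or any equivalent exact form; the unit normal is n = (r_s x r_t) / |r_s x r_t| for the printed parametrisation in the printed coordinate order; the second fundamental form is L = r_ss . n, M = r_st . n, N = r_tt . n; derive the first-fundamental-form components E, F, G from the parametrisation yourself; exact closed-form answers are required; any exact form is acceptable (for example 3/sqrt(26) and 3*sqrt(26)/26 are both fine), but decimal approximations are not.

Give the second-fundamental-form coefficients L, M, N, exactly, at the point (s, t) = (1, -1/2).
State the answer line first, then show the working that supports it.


Answer: L = -42*sqrt(277)/277, M = 0, N = 66*sqrt(277)/277

f = 22/3, f' = 14/3, f'' = 14/3, h' = 3, h'' = 0
E = 277/9, F = 0, G = 484/9; answer radicand W^2 = 277/9
unnormalised second-form numerators: l = -14, m = 0, n = 22; L = l/sqrt(277/9), and similarly M = m/sqrt(W^2), N = n/sqrt(W^2)


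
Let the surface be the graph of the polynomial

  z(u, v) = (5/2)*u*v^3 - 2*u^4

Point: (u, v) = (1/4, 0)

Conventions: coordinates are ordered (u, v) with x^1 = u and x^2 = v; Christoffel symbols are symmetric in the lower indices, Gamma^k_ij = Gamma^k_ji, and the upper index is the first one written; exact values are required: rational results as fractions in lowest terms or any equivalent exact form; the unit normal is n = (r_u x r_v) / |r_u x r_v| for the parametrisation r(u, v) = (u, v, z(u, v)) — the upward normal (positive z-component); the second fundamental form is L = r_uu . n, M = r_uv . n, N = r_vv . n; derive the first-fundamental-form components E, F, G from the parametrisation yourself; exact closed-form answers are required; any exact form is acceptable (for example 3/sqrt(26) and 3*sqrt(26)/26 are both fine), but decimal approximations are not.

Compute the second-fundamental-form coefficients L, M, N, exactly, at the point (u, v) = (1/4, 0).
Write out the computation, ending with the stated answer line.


z_u = -1/8, z_v = 0, z_uu = -3/2, z_uv = 0, z_vv = 0
E = 65/64, F = 0, G = 1; answer radicand W^2 = 65/64
unnormalised second-form numerators: l = -3/2, m = 0, n = 0; L = l/sqrt(65/64), and similarly M = m/sqrt(W^2), N = n/sqrt(W^2)

Answer: L = -12*sqrt(65)/65, M = 0, N = 0


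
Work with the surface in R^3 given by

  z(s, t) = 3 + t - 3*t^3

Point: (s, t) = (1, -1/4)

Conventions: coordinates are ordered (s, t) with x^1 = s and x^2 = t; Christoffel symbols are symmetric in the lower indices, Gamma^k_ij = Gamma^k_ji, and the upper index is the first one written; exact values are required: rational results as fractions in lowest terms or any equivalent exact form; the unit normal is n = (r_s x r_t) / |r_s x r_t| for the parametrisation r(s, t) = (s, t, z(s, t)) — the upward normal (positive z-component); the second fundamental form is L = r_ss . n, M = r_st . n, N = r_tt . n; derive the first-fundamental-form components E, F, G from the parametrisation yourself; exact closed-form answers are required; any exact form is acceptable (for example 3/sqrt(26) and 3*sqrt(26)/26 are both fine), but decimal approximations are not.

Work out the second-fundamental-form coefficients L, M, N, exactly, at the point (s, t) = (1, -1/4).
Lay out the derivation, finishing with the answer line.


z_s = 0, z_t = 7/16, z_ss = 0, z_st = 0, z_tt = 9/2
E = 1, F = 0, G = 305/256; answer radicand W^2 = 305/256
unnormalised second-form numerators: l = 0, m = 0, n = 9/2; L = l/sqrt(305/256), and similarly M = m/sqrt(W^2), N = n/sqrt(W^2)

Answer: L = 0, M = 0, N = 72*sqrt(305)/305


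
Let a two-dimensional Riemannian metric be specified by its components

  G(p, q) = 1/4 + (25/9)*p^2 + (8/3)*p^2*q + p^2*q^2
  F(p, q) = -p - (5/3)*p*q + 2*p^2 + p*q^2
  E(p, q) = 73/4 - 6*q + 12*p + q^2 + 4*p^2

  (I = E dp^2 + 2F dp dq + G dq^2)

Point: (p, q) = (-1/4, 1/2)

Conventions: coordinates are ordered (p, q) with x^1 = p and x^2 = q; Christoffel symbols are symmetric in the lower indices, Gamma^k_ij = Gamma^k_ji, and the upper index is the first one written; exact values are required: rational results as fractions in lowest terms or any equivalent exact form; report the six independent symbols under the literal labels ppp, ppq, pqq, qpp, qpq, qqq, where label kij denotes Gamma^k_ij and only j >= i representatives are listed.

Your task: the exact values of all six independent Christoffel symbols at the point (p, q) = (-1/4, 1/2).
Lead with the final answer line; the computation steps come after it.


Answer: Gamma_ppp = 3060/7363, Gamma_ppq = -5105/44178, Gamma_pqq = 49531/530136, Gamma_qpp = -4224/7363, Gamma_qpq = -14514/7363, Gamma_qqq = 5573/44178

E = 51/4, F = 25/48, G = 301/576 at the point
E_p = 10, E_q = -5, F_p = -31/12, F_q = 1/6, G_p = -157/72, G_q = 11/48
EG - F^2 = 7363/1152;  g^inv = (1152/7363) * [[301/576, -25/48], [-25/48, 51/4]]
first-kind symbols [ij,l] = (1/2)(d_i g_jl + d_j g_il - d_l g_ij): [pp,p] = E_p/2 = 5, [pp,q] = F_p - E_q/2 = -1/12, [pq,p] = E_q/2 = -5/2, [pq,q] = G_p/2 = -157/144, [qq,p] = F_q - G_p/2 = 181/144, [qq,q] = G_q/2 = 11/96
Gamma^p_ij = (G*[ij,p] - F*[ij,q])/(EG - F^2), Gamma^q_ij = (E*[ij,q] - F*[ij,p])/(EG - F^2)


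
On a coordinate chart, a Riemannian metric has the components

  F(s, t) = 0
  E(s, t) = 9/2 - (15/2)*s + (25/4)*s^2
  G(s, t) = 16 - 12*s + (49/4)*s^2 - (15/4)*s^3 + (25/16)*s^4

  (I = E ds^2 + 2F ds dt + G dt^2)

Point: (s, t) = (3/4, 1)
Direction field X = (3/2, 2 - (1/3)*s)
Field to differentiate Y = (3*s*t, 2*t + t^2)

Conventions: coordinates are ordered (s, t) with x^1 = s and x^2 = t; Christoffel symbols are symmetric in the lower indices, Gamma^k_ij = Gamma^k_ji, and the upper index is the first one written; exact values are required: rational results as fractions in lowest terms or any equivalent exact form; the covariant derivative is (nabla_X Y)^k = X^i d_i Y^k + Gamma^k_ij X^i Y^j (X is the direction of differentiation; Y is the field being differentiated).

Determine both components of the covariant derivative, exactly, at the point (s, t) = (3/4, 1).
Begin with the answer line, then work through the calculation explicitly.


Answer: (nabla_X Y)^s = 3707/544, (nabla_X Y)^t = 3611/458

E = 153/64, F = 0, G = 52441/4096 at the point
E_s = 15/8, E_t = 0, F_s = 0, F_t = 0, G_s = 687/256, G_t = 0
EG - F^2 = 8023473/262144;  g^inv = (262144/8023473) * [[52441/4096, 0], [0, 153/64]]
first-kind symbols [ij,l] = (1/2)(d_i g_jl + d_j g_il - d_l g_ij): [ss,s] = E_s/2 = 15/16, [ss,t] = F_s - E_t/2 = 0, [st,s] = E_t/2 = 0, [st,t] = G_s/2 = 687/512, [tt,s] = F_t - G_s/2 = -687/512, [tt,t] = G_t/2 = 0
Gamma^s_ij = (G*[ij,s] - F*[ij,t])/(EG - F^2), Gamma^t_ij = (E*[ij,t] - F*[ij,s])/(EG - F^2)
Gamma_sss = 20/51, Gamma_sst = 0, Gamma_stt = -229/408, Gamma_tss = 0, Gamma_tst = 24/229, Gamma_ttt = 0
X = (3/2, 7/4), Y = (9/4, 3) at the point


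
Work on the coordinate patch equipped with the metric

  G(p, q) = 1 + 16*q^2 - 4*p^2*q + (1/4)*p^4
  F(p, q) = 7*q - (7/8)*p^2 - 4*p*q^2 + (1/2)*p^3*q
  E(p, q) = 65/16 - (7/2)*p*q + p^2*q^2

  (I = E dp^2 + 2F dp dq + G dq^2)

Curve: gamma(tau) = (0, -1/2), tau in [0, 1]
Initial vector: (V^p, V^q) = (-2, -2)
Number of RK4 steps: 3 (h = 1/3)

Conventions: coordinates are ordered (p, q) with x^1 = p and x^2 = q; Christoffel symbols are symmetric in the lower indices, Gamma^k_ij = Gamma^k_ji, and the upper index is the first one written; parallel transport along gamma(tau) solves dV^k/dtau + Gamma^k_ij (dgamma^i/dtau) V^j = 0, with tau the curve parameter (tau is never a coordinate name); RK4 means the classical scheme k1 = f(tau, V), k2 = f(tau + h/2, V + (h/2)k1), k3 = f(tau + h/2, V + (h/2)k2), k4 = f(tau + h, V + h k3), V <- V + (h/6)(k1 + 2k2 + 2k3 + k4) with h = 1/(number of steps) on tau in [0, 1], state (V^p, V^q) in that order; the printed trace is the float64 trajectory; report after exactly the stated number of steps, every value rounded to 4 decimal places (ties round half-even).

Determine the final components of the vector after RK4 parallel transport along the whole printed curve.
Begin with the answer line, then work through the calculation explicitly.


Answer: V^p = -2.0000, V^q = -2.0000

gamma'(tau) = (0, 0); f(tau, V)^k = -Gamma^k_ij(gamma(tau)) gamma'^i(tau) V^j; h = 1/3; intermediate values shown to 6 dp
curve data and Christoffel symbols at the stage parameters:
  tau = 0.000000: gamma = (0.000000, -0.500000), gamma' = (0.000000, 0.000000); Gamma_ppp = 0.108527, Gamma_ppq = 0.000000, Gamma_pqq = 0.868217, Gamma_qpp = -0.124031, Gamma_qpq = 0.000000, Gamma_qqq = -0.992248
  tau = 0.166667: gamma = (0.000000, -0.500000), gamma' = (0.000000, 0.000000); Gamma_ppp = 0.108527, Gamma_ppq = 0.000000, Gamma_pqq = 0.868217, Gamma_qpp = -0.124031, Gamma_qpq = 0.000000, Gamma_qqq = -0.992248
  tau = 0.333333: gamma = (0.000000, -0.500000), gamma' = (0.000000, 0.000000); Gamma_ppp = 0.108527, Gamma_ppq = 0.000000, Gamma_pqq = 0.868217, Gamma_qpp = -0.124031, Gamma_qpq = 0.000000, Gamma_qqq = -0.992248
  tau = 0.500000: gamma = (0.000000, -0.500000), gamma' = (0.000000, 0.000000); Gamma_ppp = 0.108527, Gamma_ppq = 0.000000, Gamma_pqq = 0.868217, Gamma_qpp = -0.124031, Gamma_qpq = 0.000000, Gamma_qqq = -0.992248
  tau = 0.666667: gamma = (0.000000, -0.500000), gamma' = (0.000000, 0.000000); Gamma_ppp = 0.108527, Gamma_ppq = 0.000000, Gamma_pqq = 0.868217, Gamma_qpp = -0.124031, Gamma_qpq = 0.000000, Gamma_qqq = -0.992248
  tau = 0.833333: gamma = (0.000000, -0.500000), gamma' = (0.000000, 0.000000); Gamma_ppp = 0.108527, Gamma_ppq = 0.000000, Gamma_pqq = 0.868217, Gamma_qpp = -0.124031, Gamma_qpq = 0.000000, Gamma_qqq = -0.992248
  tau = 1.000000: gamma = (0.000000, -0.500000), gamma' = (0.000000, 0.000000); Gamma_ppp = 0.108527, Gamma_ppq = 0.000000, Gamma_pqq = 0.868217, Gamma_qpp = -0.124031, Gamma_qpq = 0.000000, Gamma_qqq = -0.992248
step 0: V^p = -2.0000, V^q = -2.0000
step 1: k1 = (0.000000, 0.000000), k2 = (0.000000, 0.000000), k3 = (0.000000, 0.000000), k4 = (0.000000, 0.000000); V <- V + (h/6)(k1 + 2k2 + 2k3 + k4): V^p = -2.0000, V^q = -2.0000
step 2: k1 = (0.000000, 0.000000), k2 = (0.000000, 0.000000), k3 = (0.000000, 0.000000), k4 = (0.000000, 0.000000); V <- V + (h/6)(k1 + 2k2 + 2k3 + k4): V^p = -2.0000, V^q = -2.0000
step 3: k1 = (0.000000, 0.000000), k2 = (0.000000, 0.000000), k3 = (0.000000, 0.000000), k4 = (0.000000, 0.000000); V <- V + (h/6)(k1 + 2k2 + 2k3 + k4): V^p = -2.0000, V^q = -2.0000


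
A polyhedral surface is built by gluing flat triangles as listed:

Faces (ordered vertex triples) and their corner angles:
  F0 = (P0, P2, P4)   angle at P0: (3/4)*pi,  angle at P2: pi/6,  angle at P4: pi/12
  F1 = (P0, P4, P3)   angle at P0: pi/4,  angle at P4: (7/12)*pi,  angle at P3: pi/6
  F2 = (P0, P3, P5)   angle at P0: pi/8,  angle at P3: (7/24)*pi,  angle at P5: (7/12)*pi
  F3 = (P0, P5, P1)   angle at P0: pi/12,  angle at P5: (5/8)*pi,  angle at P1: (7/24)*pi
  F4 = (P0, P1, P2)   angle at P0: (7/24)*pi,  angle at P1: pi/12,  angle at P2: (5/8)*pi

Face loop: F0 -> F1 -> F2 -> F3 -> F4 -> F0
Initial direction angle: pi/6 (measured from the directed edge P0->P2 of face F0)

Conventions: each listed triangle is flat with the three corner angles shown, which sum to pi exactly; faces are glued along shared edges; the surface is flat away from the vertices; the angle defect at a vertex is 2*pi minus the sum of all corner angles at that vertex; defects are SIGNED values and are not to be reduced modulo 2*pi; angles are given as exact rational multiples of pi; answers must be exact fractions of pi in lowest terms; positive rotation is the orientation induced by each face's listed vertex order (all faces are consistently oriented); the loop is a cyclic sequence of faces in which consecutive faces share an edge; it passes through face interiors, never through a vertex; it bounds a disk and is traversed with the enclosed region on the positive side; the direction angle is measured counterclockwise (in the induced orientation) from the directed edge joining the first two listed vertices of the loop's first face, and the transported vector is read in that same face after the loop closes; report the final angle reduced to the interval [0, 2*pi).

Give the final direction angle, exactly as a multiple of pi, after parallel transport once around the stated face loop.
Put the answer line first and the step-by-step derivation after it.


Answer: final direction angle = (2/3)*pi

enclosed vertex P0: corner angles sum to (3/2)*pi, defect = 2*pi - (3/2)*pi = pi/2
summing the enclosed defects onto the initial angle, mod 2*pi in the induced orientation:
final angle = pi/6 + pi/2 = (2/3)*pi (mod 2*pi)


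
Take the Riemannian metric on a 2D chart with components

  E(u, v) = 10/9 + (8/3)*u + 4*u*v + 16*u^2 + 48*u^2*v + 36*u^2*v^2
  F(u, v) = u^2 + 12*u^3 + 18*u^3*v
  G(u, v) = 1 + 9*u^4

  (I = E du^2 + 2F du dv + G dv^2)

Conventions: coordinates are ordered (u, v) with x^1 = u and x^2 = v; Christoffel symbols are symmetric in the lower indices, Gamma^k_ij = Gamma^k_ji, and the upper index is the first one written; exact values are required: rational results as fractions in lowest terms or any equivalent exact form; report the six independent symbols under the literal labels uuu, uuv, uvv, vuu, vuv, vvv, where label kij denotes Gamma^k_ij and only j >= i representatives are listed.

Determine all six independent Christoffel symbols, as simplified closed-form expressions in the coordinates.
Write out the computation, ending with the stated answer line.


E = 10/9 + (8/3)*u + 4*u*v + 16*u^2 + 48*u^2*v + 36*u^2*v^2; F = u^2 + 12*u^3 + 18*u^3*v; G = 1 + 9*u^4
Gamma^k_ij = (1/2) g^{kl} (d_i g_jl + d_j g_il - d_l g_ij), with g^inv = (1/(EG-F^2)) [[G, -F], [-F, E]]
first partials: E_u = 8/3 + 4*v + 32*u + 96*u*v + 72*u*v^2, E_v = 4*u + 48*u^2 + 72*u^2*v, F_u = 2*u + 36*u^2 + 54*u^2*v, F_v = 18*u^3, G_u = 36*u^3, G_v = 0
D = EG - F^2 = 10/9 + (8/3)*u + 4*u*v + 16*u^2 + 48*u^2*v + 36*u^2*v^2 + 9*u^4
expanded: Gamma^u_uu = (G E_u - 2F F_u + F E_v)/(2D), Gamma^u_uv = (G E_v - F G_u)/(2D), Gamma^u_vv = (2G F_v - G G_u - F G_v)/(2D), Gamma^v_uu = (2E F_u - E E_v - F E_u)/(2D), Gamma^v_uv = (E G_u - F E_v)/(2D), Gamma^v_vv = (E G_v - 2F F_v + F G_u)/(2D); substitute and cancel common factors

Answer: Gamma_uuu = (324*u*v^2 + 432*u*v + 144*u + 18*v + 12)/(81*u^4 + 324*u^2*v^2 + 432*u^2*v + 144*u^2 + 36*u*v + 24*u + 10), Gamma_uuv = (324*u^2*v + 216*u^2 + 18*u)/(81*u^4 + 324*u^2*v^2 + 432*u^2*v + 144*u^2 + 36*u*v + 24*u + 10), Gamma_uvv = 0, Gamma_vuu = (162*u^2*v + 108*u^2)/(81*u^4 + 324*u^2*v^2 + 432*u^2*v + 144*u^2 + 36*u*v + 24*u + 10), Gamma_vuv = 162*u^3/(81*u^4 + 324*u^2*v^2 + 432*u^2*v + 144*u^2 + 36*u*v + 24*u + 10), Gamma_vvv = 0


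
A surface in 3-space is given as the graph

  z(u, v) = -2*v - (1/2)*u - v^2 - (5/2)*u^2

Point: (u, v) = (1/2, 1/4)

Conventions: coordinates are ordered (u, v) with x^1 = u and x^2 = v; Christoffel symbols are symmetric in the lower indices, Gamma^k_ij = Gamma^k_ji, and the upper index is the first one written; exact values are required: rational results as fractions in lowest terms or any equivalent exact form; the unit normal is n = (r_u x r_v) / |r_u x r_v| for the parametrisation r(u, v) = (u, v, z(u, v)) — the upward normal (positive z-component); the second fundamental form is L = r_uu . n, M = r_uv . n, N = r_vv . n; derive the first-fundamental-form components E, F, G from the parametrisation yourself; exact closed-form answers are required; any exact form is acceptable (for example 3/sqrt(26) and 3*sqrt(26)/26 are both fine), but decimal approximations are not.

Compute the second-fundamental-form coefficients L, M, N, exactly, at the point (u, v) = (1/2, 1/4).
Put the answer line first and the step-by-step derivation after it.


Answer: L = -2*sqrt(65)/13, M = 0, N = -4*sqrt(65)/65

z_u = -3, z_v = -5/2, z_uu = -5, z_uv = 0, z_vv = -2
E = 10, F = 15/2, G = 29/4; answer radicand W^2 = 65/4
unnormalised second-form numerators: l = -5, m = 0, n = -2; L = l/sqrt(65/4), and similarly M = m/sqrt(W^2), N = n/sqrt(W^2)


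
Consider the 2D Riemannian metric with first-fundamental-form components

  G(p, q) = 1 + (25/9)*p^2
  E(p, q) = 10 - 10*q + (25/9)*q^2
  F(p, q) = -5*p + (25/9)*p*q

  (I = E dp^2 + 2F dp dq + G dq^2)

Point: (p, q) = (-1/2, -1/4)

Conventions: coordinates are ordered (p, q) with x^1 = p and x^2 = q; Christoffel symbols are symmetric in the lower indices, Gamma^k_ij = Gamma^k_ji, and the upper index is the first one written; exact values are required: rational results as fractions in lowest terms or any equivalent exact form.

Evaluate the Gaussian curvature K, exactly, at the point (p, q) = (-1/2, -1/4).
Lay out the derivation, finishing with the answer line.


E = 1825/144, F = 205/72, G = 61/36, EG - F^2 = 1925/144 at the point
E_p = 0, E_q = -205/18, F_p = -205/36, F_q = -25/18, G_p = -25/9, G_q = 0
E_qq = 50/9, F_pq = 25/9, G_pp = 50/9
K follows from Brioschi's formula, (det M1 - det M2)/(EG - F^2)^2.
M1 = [[-E_qq/2 + F_pq - G_pp/2, E_p/2, F_p - E_q/2], [F_q - G_p/2, E, F], [G_q/2, F, G]] = [[-25/9, 0, 0], [0, 1825/144, 205/72], [0, 205/72, 61/36]]; det M1 = -48125/1296
M2 = [[0, E_q/2, G_p/2], [E_q/2, E, F], [G_p/2, F, G]] = [[0, -205/36, -25/18], [-205/36, 1825/144, 205/72], [-25/18, 205/72, 61/36]]; det M2 = -44525/1296
det M1 - det M2 = -25/9; K = -25/9 / (1925/144)^2 = -2304/148225

Answer: K = -2304/148225


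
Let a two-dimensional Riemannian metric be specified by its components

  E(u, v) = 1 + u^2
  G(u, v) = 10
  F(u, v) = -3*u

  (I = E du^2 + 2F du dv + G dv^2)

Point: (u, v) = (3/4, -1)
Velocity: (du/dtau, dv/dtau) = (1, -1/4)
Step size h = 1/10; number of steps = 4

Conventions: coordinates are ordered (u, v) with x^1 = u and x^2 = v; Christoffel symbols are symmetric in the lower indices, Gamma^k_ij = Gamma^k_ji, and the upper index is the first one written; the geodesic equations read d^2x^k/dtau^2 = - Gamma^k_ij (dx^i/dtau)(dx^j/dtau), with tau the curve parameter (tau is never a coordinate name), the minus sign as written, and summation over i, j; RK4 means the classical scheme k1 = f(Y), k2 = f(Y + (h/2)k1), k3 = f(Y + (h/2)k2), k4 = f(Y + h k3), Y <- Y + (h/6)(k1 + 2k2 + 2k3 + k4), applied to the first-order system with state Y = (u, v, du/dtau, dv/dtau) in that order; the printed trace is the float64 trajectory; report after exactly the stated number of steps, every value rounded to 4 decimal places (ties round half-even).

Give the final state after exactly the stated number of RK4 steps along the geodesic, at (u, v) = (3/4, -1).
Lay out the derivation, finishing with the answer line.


f(Y) = (du/dtau, dv/dtau, -Gamma^u_ij Y'^i Y'^j, -Gamma^v_ij Y'^i Y'^j) with the Gammas evaluated at the stage position; h = 0.100000; intermediate values shown to 6 dp
step 0: u = 0.7500, v = -1.0000, du/dtau = 1.0000, dv/dtau = -0.2500
step 1:
  k1: at (u, v) = (0.750000, -1.000000), (du/dtau, dv/dtau) = (1.000000, -0.250000); Gamma_uuu = 0.071006, Gamma_uuv = 0.000000, Gamma_uvv = 0.000000, Gamma_vuu = -0.284024, Gamma_vuv = 0.000000, Gamma_vvv = 0.000000; k1 = (1.000000, -0.250000, -0.071006, 0.284024)
  k2: at (u, v) = (0.800000, -1.012500), (du/dtau, dv/dtau) = (0.996450, -0.235799); Gamma_uuu = 0.075188, Gamma_uuv = 0.000000, Gamma_uvv = 0.000000, Gamma_vuu = -0.281955, Gamma_vuv = 0.000000, Gamma_vvv = 0.000000; k2 = (0.996450, -0.235799, -0.074655, 0.279956)
  k3: at (u, v) = (0.799822, -1.011790), (du/dtau, dv/dtau) = (0.996267, -0.236002); Gamma_uuu = 0.075173, Gamma_uuv = 0.000000, Gamma_uvv = 0.000000, Gamma_vuu = -0.281962, Gamma_vuv = 0.000000, Gamma_vvv = 0.000000; k3 = (0.996267, -0.236002, -0.074613, 0.279861)
  k4: at (u, v) = (0.849627, -1.023600), (du/dtau, dv/dtau) = (0.992539, -0.222014); Gamma_uuu = 0.079242, Gamma_uuv = 0.000000, Gamma_uvv = 0.000000, Gamma_vuu = -0.279802, Gamma_vuv = 0.000000, Gamma_vvv = 0.000000; k4 = (0.992539, -0.222014, -0.078064, 0.275642)
  Y <- Y + (h/6)(k1 + 2k2 + 2k3 + k4): u = 0.8496, v = -1.0236, du/dtau = 0.9925, dv/dtau = -0.2220
step 2:
  k1: at (u, v) = (0.849633, -1.023594), (du/dtau, dv/dtau) = (0.992540, -0.222012); Gamma_uuu = 0.079243, Gamma_uuv = 0.000000, Gamma_uvv = 0.000000, Gamma_vuu = -0.279802, Gamma_vuv = 0.000000, Gamma_vvv = 0.000000; k1 = (0.992540, -0.222012, -0.078065, 0.275643)
  k2: at (u, v) = (0.899260, -1.034694), (du/dtau, dv/dtau) = (0.988637, -0.208230); Gamma_uuu = 0.083198, Gamma_uuv = 0.000000, Gamma_uvv = 0.000000, Gamma_vuu = -0.277555, Gamma_vuv = 0.000000, Gamma_vvv = 0.000000; k2 = (0.988637, -0.208230, -0.081318, 0.271283)
  k3: at (u, v) = (0.899065, -1.034005), (du/dtau, dv/dtau) = (0.988474, -0.208447); Gamma_uuu = 0.083183, Gamma_uuv = 0.000000, Gamma_uvv = 0.000000, Gamma_vuu = -0.277564, Gamma_vuv = 0.000000, Gamma_vvv = 0.000000; k3 = (0.988474, -0.208447, -0.081276, 0.271202)
  k4: at (u, v) = (0.948480, -1.044438), (du/dtau, dv/dtau) = (0.984412, -0.194891); Gamma_uuu = 0.087020, Gamma_uuv = 0.000000, Gamma_uvv = 0.000000, Gamma_vuu = -0.275239, Gamma_vuv = 0.000000, Gamma_vvv = 0.000000; k4 = (0.984412, -0.194891, -0.084328, 0.266725)
  Y <- Y + (h/6)(k1 + 2k2 + 2k3 + k4): u = 0.9485, v = -1.0444, du/dtau = 0.9844, dv/dtau = -0.1949
step 3:
  k1: at (u, v) = (0.948486, -1.044431), (du/dtau, dv/dtau) = (0.984414, -0.194889); Gamma_uuu = 0.087020, Gamma_uuv = 0.000000, Gamma_uvv = 0.000000, Gamma_vuu = -0.275239, Gamma_vuv = 0.000000, Gamma_vvv = 0.000000; k1 = (0.984414, -0.194889, -0.084329, 0.266726)
  k2: at (u, v) = (0.997706, -1.054176), (du/dtau, dv/dtau) = (0.980197, -0.181553); Gamma_uuu = 0.090738, Gamma_uuv = 0.000000, Gamma_uvv = 0.000000, Gamma_vuu = -0.272841, Gamma_vuv = 0.000000, Gamma_vvv = 0.000000; k2 = (0.980197, -0.181553, -0.087180, 0.262142)
  k3: at (u, v) = (0.997496, -1.053509), (du/dtau, dv/dtau) = (0.980055, -0.181782); Gamma_uuu = 0.090723, Gamma_uuv = 0.000000, Gamma_uvv = 0.000000, Gamma_vuu = -0.272851, Gamma_vuv = 0.000000, Gamma_vvv = 0.000000; k3 = (0.980055, -0.181782, -0.087140, 0.262076)
  k4: at (u, v) = (1.046491, -1.062609), (du/dtau, dv/dtau) = (0.975700, -0.168682); Gamma_uuu = 0.094320, Gamma_uuv = 0.000000, Gamma_uvv = 0.000000, Gamma_vuu = -0.270389, Gamma_vuv = 0.000000, Gamma_vvv = 0.000000; k4 = (0.975700, -0.168682, -0.089791, 0.257407)
  Y <- Y + (h/6)(k1 + 2k2 + 2k3 + k4): u = 1.0465, v = -1.0626, du/dtau = 0.9757, dv/dtau = -0.1687
step 4:
  k1: at (u, v) = (1.046496, -1.062602), (du/dtau, dv/dtau) = (0.975701, -0.168680); Gamma_uuu = 0.094320, Gamma_uuv = 0.000000, Gamma_uvv = 0.000000, Gamma_vuu = -0.270388, Gamma_vuv = 0.000000, Gamma_vvv = 0.000000; k1 = (0.975701, -0.168680, -0.089792, 0.257408)
  k2: at (u, v) = (1.095281, -1.071036), (du/dtau, dv/dtau) = (0.971211, -0.155809); Gamma_uuu = 0.097796, Gamma_uuv = 0.000000, Gamma_uvv = 0.000000, Gamma_vuu = -0.267866, Gamma_vuv = 0.000000, Gamma_vvv = 0.000000; k2 = (0.971211, -0.155809, -0.092246, 0.252665)
  k3: at (u, v) = (1.095057, -1.070392), (du/dtau, dv/dtau) = (0.971089, -0.156047); Gamma_uuu = 0.097780, Gamma_uuv = 0.000000, Gamma_uvv = 0.000000, Gamma_vuu = -0.267877, Gamma_vuv = 0.000000, Gamma_vvv = 0.000000; k3 = (0.971089, -0.156047, -0.092208, 0.252612)
  k4: at (u, v) = (1.143605, -1.078207), (du/dtau, dv/dtau) = (0.966480, -0.143419); Gamma_uuu = 0.101134, Gamma_uuv = 0.000000, Gamma_uvv = 0.000000, Gamma_vuu = -0.265303, Gamma_vuv = 0.000000, Gamma_vvv = 0.000000; k4 = (0.966480, -0.143419, -0.094468, 0.247815)
  Y <- Y + (h/6)(k1 + 2k2 + 2k3 + k4): u = 1.1436, v = -1.0782, du/dtau = 0.9665, dv/dtau = -0.1434

Answer: u = 1.1436, v = -1.0782, du/dtau = 0.9665, dv/dtau = -0.1434


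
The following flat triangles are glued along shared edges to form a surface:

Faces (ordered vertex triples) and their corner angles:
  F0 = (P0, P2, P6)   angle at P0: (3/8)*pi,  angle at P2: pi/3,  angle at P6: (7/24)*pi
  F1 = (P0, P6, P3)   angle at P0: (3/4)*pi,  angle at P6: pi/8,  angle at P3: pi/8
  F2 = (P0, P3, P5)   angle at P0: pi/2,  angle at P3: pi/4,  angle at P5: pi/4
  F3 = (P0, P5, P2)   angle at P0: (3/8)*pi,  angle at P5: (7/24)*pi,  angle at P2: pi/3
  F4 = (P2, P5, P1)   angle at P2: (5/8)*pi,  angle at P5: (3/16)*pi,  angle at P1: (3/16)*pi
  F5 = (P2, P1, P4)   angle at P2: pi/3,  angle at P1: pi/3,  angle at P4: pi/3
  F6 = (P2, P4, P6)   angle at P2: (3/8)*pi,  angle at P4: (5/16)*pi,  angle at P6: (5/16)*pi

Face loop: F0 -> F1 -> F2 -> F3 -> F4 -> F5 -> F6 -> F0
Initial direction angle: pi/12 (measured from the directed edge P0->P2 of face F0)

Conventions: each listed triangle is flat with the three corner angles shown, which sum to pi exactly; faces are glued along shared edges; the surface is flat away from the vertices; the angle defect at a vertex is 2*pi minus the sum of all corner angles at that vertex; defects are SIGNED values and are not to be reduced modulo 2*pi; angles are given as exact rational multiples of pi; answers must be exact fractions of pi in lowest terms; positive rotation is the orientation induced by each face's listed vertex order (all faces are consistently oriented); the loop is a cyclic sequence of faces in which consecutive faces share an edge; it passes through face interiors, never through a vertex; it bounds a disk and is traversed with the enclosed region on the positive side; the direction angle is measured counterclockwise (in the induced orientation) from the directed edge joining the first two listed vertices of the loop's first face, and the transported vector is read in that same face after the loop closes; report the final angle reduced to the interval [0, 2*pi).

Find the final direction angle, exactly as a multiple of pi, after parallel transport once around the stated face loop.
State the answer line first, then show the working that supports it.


Answer: final direction angle = pi/12

enclosed vertex P0: corner angles sum to 2*pi, defect = 2*pi - 2*pi = 0
enclosed vertex P2: corner angles sum to 2*pi, defect = 2*pi - 2*pi = 0
adding the enclosed defects to the starting angle (mod 2*pi, induced orientation) gives the holonomy
final angle = pi/12 + 0 = pi/12 (mod 2*pi)


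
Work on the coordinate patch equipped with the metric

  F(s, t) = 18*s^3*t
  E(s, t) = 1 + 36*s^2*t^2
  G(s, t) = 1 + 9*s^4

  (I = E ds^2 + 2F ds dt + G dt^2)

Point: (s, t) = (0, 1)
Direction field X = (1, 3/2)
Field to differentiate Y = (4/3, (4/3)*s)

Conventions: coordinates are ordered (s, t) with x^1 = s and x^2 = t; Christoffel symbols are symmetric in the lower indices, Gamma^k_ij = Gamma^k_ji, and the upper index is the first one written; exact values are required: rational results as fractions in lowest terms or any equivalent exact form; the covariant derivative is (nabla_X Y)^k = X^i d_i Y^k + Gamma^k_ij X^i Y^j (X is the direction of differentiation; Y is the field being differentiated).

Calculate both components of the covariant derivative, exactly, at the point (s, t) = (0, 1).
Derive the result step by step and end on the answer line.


E = 1, F = 0, G = 1 at the point
E_s = 0, E_t = 0, F_s = 0, F_t = 0, G_s = 0, G_t = 0
EG - F^2 = 1;  g^inv = (1) * [[1, 0], [0, 1]]
first-kind symbols [ij,l] = (1/2)(d_i g_jl + d_j g_il - d_l g_ij): [ss,s] = E_s/2 = 0, [ss,t] = F_s - E_t/2 = 0, [st,s] = E_t/2 = 0, [st,t] = G_s/2 = 0, [tt,s] = F_t - G_s/2 = 0, [tt,t] = G_t/2 = 0
Gamma^s_ij = (G*[ij,s] - F*[ij,t])/(EG - F^2), Gamma^t_ij = (E*[ij,t] - F*[ij,s])/(EG - F^2)
Gamma_sss = 0, Gamma_sst = 0, Gamma_stt = 0, Gamma_tss = 0, Gamma_tst = 0, Gamma_ttt = 0
X = (1, 3/2), Y = (4/3, 0) at the point

Answer: (nabla_X Y)^s = 0, (nabla_X Y)^t = 4/3


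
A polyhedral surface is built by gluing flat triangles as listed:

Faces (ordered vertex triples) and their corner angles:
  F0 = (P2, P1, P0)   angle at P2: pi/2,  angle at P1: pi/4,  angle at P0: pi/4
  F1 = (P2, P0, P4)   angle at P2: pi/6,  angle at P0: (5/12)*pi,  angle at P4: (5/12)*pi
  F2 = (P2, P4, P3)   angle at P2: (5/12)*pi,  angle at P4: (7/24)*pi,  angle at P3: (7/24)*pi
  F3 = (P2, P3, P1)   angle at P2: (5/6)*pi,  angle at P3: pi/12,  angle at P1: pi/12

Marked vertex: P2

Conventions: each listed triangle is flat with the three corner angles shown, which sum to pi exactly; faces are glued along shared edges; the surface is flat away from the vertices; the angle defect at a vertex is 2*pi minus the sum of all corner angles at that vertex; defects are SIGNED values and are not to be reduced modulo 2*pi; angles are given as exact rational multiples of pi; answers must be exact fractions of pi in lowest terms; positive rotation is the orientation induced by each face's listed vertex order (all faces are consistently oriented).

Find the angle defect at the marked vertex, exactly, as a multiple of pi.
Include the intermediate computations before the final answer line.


Sum of corner angles at P2: (23/12)*pi
defect = 2*pi - (23/12)*pi

Answer: defect(P2) = pi/12
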